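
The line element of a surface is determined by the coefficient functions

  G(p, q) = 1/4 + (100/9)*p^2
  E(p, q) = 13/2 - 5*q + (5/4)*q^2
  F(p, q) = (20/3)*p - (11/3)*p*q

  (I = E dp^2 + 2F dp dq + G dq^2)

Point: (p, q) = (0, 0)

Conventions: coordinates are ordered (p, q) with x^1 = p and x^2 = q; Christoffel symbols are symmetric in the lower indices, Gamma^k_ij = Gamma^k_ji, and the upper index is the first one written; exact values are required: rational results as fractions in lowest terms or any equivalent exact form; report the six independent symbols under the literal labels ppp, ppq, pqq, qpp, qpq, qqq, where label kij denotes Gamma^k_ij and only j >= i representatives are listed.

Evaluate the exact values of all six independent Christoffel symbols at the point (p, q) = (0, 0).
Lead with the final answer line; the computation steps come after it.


Answer: Gamma_ppp = 0, Gamma_ppq = -5/13, Gamma_pqq = 0, Gamma_qpp = 110/3, Gamma_qpq = 0, Gamma_qqq = 0

E = 13/2, F = 0, G = 1/4 at the point
E_p = 0, E_q = -5, F_p = 20/3, F_q = 0, G_p = 0, G_q = 0
EG - F^2 = 13/8;  g^inv = (8/13) * [[1/4, 0], [0, 13/2]]
first-kind symbols [ij,l] = (1/2)(d_i g_jl + d_j g_il - d_l g_ij): [pp,p] = E_p/2 = 0, [pp,q] = F_p - E_q/2 = 55/6, [pq,p] = E_q/2 = -5/2, [pq,q] = G_p/2 = 0, [qq,p] = F_q - G_p/2 = 0, [qq,q] = G_q/2 = 0
Gamma^p_ij = (G*[ij,p] - F*[ij,q])/(EG - F^2), Gamma^q_ij = (E*[ij,q] - F*[ij,p])/(EG - F^2)


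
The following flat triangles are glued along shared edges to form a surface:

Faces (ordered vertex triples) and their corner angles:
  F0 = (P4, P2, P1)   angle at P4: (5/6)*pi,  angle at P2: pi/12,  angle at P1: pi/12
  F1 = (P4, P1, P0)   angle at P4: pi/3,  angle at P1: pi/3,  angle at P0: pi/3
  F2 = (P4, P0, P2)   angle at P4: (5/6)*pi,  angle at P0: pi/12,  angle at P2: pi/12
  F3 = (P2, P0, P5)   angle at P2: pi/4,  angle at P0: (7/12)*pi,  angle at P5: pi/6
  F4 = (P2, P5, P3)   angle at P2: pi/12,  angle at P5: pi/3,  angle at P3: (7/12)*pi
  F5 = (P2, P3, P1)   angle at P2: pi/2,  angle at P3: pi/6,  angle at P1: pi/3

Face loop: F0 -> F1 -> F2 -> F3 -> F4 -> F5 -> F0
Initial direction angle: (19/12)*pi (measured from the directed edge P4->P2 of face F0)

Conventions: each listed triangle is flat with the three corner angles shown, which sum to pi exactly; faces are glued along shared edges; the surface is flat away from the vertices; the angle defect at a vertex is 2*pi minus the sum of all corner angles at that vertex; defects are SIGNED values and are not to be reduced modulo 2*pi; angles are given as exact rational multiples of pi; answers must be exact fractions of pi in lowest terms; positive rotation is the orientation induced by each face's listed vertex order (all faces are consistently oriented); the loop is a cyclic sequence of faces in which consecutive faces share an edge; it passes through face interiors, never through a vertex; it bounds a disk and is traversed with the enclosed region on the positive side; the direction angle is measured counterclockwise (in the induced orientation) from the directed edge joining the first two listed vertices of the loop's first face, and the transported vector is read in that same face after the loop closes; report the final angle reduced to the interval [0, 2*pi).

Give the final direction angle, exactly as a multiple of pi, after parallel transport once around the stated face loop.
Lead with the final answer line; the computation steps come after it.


Answer: final direction angle = (7/12)*pi

enclosed vertex P2: corner angles sum to pi, defect = 2*pi - pi = pi
enclosed vertex P4: corner angles sum to 2*pi, defect = 2*pi - 2*pi = 0
final direction = starting direction + enclosed defect total, reduced mod 2*pi (induced orientation)
final angle = (19/12)*pi + pi = (7/12)*pi (mod 2*pi)


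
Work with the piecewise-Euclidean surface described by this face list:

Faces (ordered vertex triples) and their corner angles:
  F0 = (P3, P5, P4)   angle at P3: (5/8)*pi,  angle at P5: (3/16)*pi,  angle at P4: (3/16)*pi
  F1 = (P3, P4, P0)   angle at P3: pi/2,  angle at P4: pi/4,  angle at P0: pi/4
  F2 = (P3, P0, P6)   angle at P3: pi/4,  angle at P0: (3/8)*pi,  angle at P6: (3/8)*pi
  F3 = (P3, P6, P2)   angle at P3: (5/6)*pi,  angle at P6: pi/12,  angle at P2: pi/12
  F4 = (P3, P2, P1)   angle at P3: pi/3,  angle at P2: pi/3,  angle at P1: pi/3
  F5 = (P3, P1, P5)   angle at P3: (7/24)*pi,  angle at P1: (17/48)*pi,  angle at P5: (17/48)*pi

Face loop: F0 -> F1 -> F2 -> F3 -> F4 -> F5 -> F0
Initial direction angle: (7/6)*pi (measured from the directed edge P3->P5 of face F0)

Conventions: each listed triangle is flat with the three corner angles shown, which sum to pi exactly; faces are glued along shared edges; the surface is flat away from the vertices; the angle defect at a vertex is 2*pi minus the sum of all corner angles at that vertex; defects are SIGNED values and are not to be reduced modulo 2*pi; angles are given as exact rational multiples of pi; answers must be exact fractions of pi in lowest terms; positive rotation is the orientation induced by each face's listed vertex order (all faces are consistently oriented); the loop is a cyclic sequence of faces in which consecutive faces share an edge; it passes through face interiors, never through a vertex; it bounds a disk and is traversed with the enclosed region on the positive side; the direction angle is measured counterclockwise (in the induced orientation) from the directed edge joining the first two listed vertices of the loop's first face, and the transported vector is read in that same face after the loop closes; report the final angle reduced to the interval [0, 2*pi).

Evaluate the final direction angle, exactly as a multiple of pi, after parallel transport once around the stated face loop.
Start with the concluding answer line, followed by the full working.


Answer: final direction angle = pi/3

enclosed vertex P3: corner angles sum to (17/6)*pi, defect = 2*pi - (17/6)*pi = (-5/6)*pi
summing the enclosed defects onto the initial angle, mod 2*pi in the induced orientation:
final angle = (7/6)*pi - (5/6)*pi = pi/3 (mod 2*pi)


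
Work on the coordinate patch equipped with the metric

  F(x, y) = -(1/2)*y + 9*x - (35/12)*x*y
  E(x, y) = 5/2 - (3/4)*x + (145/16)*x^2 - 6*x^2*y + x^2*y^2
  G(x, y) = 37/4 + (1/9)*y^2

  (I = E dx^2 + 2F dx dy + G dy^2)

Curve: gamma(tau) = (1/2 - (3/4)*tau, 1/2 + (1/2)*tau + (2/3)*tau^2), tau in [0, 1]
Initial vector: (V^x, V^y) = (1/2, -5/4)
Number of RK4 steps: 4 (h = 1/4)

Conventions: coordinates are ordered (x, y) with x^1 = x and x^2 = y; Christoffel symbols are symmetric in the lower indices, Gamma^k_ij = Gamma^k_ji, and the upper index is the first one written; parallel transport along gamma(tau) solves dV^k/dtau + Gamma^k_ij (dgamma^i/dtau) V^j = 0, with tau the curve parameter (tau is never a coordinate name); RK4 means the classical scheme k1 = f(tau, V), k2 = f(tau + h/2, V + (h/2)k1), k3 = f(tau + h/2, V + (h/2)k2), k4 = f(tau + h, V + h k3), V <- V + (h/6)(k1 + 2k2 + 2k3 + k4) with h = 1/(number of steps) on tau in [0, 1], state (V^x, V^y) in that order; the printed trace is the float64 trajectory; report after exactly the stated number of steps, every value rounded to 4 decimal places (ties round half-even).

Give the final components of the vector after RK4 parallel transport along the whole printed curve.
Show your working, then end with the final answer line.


gamma'(tau) = (-3/4, 1/2 + (4/3)*tau); f(tau, V)^k = -Gamma^k_ij(gamma(tau)) gamma'^i(tau) V^j; h = 1/4; intermediate values shown to 6 dp
curve data and Christoffel symbols at the stage parameters:
  tau = 0.000000: gamma = (0.500000, 0.500000), gamma' = (-0.750000, 0.500000); Gamma_xxx = -0.134316, Gamma_xxy = -0.264047, Gamma_xyy = -0.836255, Gamma_yxx = 0.931211, Gamma_yxy = 0.100204, Gamma_yyy = 0.323339
  tau = 0.125000: gamma = (0.406250, 0.572917), gamma' = (-0.750000, 0.666667); Gamma_xxx = -0.081856, Gamma_xxy = -0.167036, Gamma_xyy = -0.710296, Gamma_yxx = 0.856065, Gamma_yxy = 0.048402, Gamma_yyy = 0.212678
  tau = 0.250000: gamma = (0.312500, 0.666667), gamma' = (-0.750000, 0.833333); Gamma_xxx = -0.049403, Gamma_xxy = -0.093897, Gamma_xyy = -0.587765, Gamma_yxx = 0.793158, Gamma_yxy = 0.018897, Gamma_yyy = 0.126255
  tau = 0.375000: gamma = (0.218750, 0.781250), gamma' = (-0.750000, 1.000000); Gamma_xxx = -0.030853, Gamma_xxy = -0.043346, Gamma_xyy = -0.468720, Gamma_yxx = 0.736314, Gamma_yxy = 0.005023, Gamma_yyy = 0.063627
  tau = 0.500000: gamma = (0.125000, 0.916667), gamma' = (-0.750000, 1.166667); Gamma_xxx = -0.020673, Gamma_xxy = -0.013215, Gamma_xyy = -0.352469, Gamma_yxx = 0.681319, Gamma_yxy = 0.000470, Gamma_yyy = 0.023443
  tau = 0.625000: gamma = (0.031250, 1.072917), gamma' = (-0.750000, 1.333333); Gamma_xxx = -0.014570, Gamma_xxy = -0.000763, Gamma_xyy = -0.237806, Gamma_yxx = 0.625662, Gamma_yxy = -0.000029, Gamma_yyy = 0.003761
  tau = 0.750000: gamma = (-0.062500, 1.250000), gamma' = (-0.750000, 1.500000); Gamma_xxx = -0.009907, Gamma_xxy = -0.002777, Gamma_xyy = -0.123332, Gamma_yxx = 0.567882, Gamma_yxy = -0.000283, Gamma_yyy = 0.002179
  tau = 0.875000: gamma = (-0.156250, 1.447917), gamma' = (-0.750000, 1.666667); Gamma_xxx = -0.005969, Gamma_xxy = -0.015469, Gamma_xyy = -0.007890, Gamma_yxx = 0.506808, Gamma_yxy = -0.002399, Gamma_yyy = 0.015742
  tau = 1.000000: gamma = (-0.250000, 1.666667), gamma' = (-0.750000, 1.833333); Gamma_xxx = -0.004068, Gamma_xxy = -0.034189, Gamma_xyy = 0.108867, Gamma_yxx = 0.440923, Gamma_yxy = -0.006682, Gamma_yyy = 0.040650
step 0: V^x = 0.5000, V^y = -1.2500
step 1: k1 = (-0.259472, 0.432300), k2 = (-0.393137, 0.411267), k3 = (-0.394887, 0.401356), k4 = (-0.465616, 0.337053); V <- V + (h/6)(k1 + 2k2 + 2k3 + k4): V^x = 0.4041, V^y = -1.1502
step 2: k1 = (-0.465736, 0.338750), k2 = (-0.476281, 0.255601), k3 = (-0.480841, 0.255501), k4 = (-0.435980, 0.174247); V <- V + (h/6)(k1 + 2k2 + 2k3 + k4): V^x = 0.2868, V^y = -1.0863
step 3: k1 = (-0.435944, 0.175714), k2 = (-0.339154, 0.114372), k3 = (-0.341701, 0.120088), k4 = (-0.193859, 0.089524); V <- V + (h/6)(k1 + 2k2 + 2k3 + k4): V^x = 0.2038, V^y = -1.0557
step 4: k1 = (-0.193763, 0.090565), k2 = (0.002210, 0.098259), k3 = (0.002734, 0.107641), k4 = (0.243902, 0.151951); V <- V + (h/6)(k1 + 2k2 + 2k3 + k4): V^x = 0.2063, V^y = -1.0284

Answer: V^x = 0.2063, V^y = -1.0284


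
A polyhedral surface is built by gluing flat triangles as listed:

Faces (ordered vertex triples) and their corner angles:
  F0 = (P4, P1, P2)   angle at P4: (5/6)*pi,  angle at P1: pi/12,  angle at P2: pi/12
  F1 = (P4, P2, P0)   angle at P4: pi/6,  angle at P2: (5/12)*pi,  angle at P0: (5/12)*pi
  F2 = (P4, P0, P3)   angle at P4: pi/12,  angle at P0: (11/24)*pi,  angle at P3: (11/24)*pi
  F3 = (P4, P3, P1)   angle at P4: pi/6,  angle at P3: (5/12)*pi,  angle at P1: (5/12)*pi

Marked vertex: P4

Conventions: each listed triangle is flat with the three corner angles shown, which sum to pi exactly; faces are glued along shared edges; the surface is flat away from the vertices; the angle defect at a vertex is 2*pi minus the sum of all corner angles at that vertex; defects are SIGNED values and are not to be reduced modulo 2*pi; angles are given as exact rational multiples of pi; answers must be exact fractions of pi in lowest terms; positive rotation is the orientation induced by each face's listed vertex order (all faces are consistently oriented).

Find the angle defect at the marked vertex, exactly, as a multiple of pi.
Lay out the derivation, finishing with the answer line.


Sum of corner angles at P4: (5/4)*pi
defect = 2*pi - (5/4)*pi

Answer: defect(P4) = (3/4)*pi


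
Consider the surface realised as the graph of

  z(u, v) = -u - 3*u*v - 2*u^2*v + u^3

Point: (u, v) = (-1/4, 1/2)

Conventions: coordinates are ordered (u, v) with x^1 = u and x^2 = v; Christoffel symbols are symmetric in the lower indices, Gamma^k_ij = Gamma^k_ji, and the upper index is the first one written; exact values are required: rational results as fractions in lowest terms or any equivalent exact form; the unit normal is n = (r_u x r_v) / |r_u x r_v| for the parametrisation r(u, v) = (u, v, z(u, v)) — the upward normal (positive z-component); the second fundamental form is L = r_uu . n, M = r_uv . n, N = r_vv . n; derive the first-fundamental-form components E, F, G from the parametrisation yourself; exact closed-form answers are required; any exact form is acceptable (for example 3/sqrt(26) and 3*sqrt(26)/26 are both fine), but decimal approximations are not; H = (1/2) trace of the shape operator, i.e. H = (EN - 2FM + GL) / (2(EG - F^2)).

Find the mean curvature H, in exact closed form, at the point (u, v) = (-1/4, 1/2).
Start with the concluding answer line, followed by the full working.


Answer: H = -6416*sqrt(133)/159201

z_u = -29/16, z_v = 5/8, z_uu = -7/2, z_uv = -2, z_vv = 0
E = 1097/256, F = -145/128, G = 89/64; answer radicand W^2 = 1197/256
unnormalised second-form numerators: l = -7/2, m = -2, n = 0; L = l/sqrt(1197/256), and similarly M = m/sqrt(W^2), N = n/sqrt(W^2)
H = (E*n - 2*F*m + G*l) / (2*(EG - F^2)*sqrt(W^2)); E*n - 2*F*m + G*l = -1203/128, EG - F^2 = 1197/256, so H = (-401/399)/sqrt(1197/256)


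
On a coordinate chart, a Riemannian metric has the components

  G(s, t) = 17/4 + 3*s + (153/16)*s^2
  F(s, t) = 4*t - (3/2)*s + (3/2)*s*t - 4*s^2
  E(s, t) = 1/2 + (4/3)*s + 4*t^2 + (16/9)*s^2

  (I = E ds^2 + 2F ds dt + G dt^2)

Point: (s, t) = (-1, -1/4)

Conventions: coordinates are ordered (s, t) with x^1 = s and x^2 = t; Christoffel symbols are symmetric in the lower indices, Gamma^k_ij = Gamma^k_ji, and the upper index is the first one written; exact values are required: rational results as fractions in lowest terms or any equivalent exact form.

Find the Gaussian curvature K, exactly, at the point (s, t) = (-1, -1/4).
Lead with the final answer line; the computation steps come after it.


Answer: K = -615924/822649

E = 43/36, F = -25/8, G = 173/16, EG - F^2 = 907/288 at the point
E_s = -20/9, E_t = -2, F_s = 49/8, F_t = 5/2, G_s = -129/8, G_t = 0
E_tt = 8, F_st = 3/2, G_ss = 153/8
The intrinsic route: Brioschi's K = (det M1 - det M2)/(EG - F^2)^2.
M1 = [[-E_tt/2 + F_st - G_ss/2, E_s/2, F_s - E_t/2], [F_t - G_s/2, E, F], [G_t/2, F, G]] = [[-193/16, -10/9, 57/8], [169/16, 43/36, -25/8], [0, -25/8, 173/16]]; det M1 = -149783/1024
M2 = [[0, E_t/2, G_s/2], [E_t/2, E, F], [G_s/2, F, G]] = [[0, -1, -129/16], [-1, 43/36, -25/8], [-129/16, -25/8, 173/16]]; det M2 = -142179/1024
det M1 - det M2 = -1901/256; K = -1901/256 / (907/288)^2 = -615924/822649


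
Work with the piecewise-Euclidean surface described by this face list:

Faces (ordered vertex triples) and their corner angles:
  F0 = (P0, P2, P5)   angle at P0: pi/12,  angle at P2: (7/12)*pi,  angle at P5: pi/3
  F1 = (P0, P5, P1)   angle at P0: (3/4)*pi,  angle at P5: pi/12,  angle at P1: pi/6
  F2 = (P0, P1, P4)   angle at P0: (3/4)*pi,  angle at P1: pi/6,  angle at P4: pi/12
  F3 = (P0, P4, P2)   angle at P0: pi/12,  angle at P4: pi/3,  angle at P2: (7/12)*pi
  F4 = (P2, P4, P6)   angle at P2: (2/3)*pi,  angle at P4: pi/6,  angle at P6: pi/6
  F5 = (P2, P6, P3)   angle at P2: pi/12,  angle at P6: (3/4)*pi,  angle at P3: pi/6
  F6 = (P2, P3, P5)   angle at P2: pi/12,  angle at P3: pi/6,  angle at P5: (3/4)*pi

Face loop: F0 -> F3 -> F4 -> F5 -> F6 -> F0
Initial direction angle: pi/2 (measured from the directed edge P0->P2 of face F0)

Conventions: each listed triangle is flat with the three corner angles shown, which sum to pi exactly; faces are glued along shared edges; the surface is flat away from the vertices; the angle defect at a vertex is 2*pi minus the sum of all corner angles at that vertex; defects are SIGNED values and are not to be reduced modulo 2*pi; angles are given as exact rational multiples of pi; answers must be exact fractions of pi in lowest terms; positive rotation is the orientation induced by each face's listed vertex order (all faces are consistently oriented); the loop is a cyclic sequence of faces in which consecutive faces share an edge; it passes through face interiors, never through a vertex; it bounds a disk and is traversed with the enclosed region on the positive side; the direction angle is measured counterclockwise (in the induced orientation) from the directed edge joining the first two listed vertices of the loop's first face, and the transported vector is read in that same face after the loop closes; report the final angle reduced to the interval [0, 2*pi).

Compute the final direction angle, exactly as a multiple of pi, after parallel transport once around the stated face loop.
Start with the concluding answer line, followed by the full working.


Answer: final direction angle = pi/2

enclosed vertex P2: corner angles sum to 2*pi, defect = 2*pi - 2*pi = 0
the final direction is the initial angle plus the enclosed defects, taken mod 2*pi in the induced orientation
final angle = pi/2 + 0 = pi/2 (mod 2*pi)


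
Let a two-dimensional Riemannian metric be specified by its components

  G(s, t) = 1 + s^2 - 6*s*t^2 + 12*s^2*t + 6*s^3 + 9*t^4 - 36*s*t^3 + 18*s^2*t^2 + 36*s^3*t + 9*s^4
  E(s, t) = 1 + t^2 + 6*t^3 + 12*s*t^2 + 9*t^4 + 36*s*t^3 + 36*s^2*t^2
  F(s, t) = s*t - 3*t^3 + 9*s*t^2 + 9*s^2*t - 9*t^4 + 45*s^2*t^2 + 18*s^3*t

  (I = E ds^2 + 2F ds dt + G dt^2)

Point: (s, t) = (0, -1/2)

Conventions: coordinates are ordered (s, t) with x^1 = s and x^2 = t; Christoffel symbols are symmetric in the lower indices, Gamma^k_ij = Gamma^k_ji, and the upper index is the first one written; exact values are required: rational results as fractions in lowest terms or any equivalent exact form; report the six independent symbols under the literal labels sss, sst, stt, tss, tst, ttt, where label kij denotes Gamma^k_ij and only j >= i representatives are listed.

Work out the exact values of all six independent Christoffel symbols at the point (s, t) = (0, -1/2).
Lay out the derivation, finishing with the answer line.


E = 17/16, F = -3/16, G = 25/16 at the point
E_s = -3/2, E_t = -1, F_s = 7/4, F_t = 9/4, G_s = 3, G_t = -9/2
EG - F^2 = 13/8;  g^inv = (8/13) * [[25/16, 3/16], [3/16, 17/16]]
first-kind symbols [ij,l] = (1/2)(d_i g_jl + d_j g_il - d_l g_ij): [ss,s] = E_s/2 = -3/4, [ss,t] = F_s - E_t/2 = 9/4, [st,s] = E_t/2 = -1/2, [st,t] = G_s/2 = 3/2, [tt,s] = F_t - G_s/2 = 3/4, [tt,t] = G_t/2 = -9/4
Gamma^s_ij = (G*[ij,s] - F*[ij,t])/(EG - F^2), Gamma^t_ij = (E*[ij,t] - F*[ij,s])/(EG - F^2)

Answer: Gamma_sss = -6/13, Gamma_sst = -4/13, Gamma_stt = 6/13, Gamma_tss = 18/13, Gamma_tst = 12/13, Gamma_ttt = -18/13


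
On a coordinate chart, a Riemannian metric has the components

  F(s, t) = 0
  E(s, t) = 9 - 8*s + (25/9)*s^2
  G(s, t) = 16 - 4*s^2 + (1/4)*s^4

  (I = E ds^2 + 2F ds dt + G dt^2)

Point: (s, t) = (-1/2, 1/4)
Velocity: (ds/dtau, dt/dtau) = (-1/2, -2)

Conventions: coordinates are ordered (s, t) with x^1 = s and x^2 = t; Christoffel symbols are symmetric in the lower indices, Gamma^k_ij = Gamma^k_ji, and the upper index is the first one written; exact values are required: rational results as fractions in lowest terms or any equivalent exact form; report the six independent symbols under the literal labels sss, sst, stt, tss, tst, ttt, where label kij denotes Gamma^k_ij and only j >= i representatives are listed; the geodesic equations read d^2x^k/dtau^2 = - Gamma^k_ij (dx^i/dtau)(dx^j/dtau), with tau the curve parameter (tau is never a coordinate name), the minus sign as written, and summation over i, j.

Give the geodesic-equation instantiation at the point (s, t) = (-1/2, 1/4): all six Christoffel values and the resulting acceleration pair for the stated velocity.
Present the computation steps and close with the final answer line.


E = 493/36, F = 0, G = 961/64 at the point
E_s = -97/9, E_t = 0, F_s = 0, F_t = 0, G_s = 31/8, G_t = 0
EG - F^2 = 473773/2304;  g^inv = (2304/473773) * [[961/64, 0], [0, 493/36]]
first-kind symbols [ij,l] = (1/2)(d_i g_jl + d_j g_il - d_l g_ij): [ss,s] = E_s/2 = -97/18, [ss,t] = F_s - E_t/2 = 0, [st,s] = E_t/2 = 0, [st,t] = G_s/2 = 31/16, [tt,s] = F_t - G_s/2 = -31/16, [tt,t] = G_t/2 = 0
Gamma^s_ij = (G*[ij,s] - F*[ij,t])/(EG - F^2), Gamma^t_ij = (E*[ij,t] - F*[ij,s])/(EG - F^2)
Gamma_sss = -194/493, Gamma_sst = 0, Gamma_stt = -279/1972, Gamma_tss = 0, Gamma_tst = 4/31, Gamma_ttt = 0
d^2s/dtau^2 = -(Gamma_sss*(-1/2)^2 + 2*Gamma_sst*(-1/2)*(-2) + Gamma_stt*(-2)^2) = 655/986
d^2t/dtau^2 = -(Gamma_tss*(-1/2)^2 + 2*Gamma_tst*(-1/2)*(-2) + Gamma_ttt*(-2)^2) = -8/31

Answer: Gamma_sss = -194/493, Gamma_sst = 0, Gamma_stt = -279/1972, Gamma_tss = 0, Gamma_tst = 4/31, Gamma_ttt = 0; accelerations (d^2s/dtau^2, d^2t/dtau^2) = (655/986, -8/31)


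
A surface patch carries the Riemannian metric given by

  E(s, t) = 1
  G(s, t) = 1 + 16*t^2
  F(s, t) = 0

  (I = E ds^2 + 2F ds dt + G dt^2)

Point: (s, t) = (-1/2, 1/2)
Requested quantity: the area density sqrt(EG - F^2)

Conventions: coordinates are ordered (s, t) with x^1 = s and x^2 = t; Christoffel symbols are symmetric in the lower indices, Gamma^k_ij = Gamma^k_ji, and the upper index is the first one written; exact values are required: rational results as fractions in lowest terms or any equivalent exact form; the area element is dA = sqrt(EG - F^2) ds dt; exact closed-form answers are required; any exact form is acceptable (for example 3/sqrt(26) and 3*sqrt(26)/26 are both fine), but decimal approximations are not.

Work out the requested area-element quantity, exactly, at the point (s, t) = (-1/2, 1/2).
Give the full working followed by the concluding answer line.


E = 1, F = 0, G = 5; EG - F^2 = 5

Answer: sqrt(EG - F^2) = sqrt(5)


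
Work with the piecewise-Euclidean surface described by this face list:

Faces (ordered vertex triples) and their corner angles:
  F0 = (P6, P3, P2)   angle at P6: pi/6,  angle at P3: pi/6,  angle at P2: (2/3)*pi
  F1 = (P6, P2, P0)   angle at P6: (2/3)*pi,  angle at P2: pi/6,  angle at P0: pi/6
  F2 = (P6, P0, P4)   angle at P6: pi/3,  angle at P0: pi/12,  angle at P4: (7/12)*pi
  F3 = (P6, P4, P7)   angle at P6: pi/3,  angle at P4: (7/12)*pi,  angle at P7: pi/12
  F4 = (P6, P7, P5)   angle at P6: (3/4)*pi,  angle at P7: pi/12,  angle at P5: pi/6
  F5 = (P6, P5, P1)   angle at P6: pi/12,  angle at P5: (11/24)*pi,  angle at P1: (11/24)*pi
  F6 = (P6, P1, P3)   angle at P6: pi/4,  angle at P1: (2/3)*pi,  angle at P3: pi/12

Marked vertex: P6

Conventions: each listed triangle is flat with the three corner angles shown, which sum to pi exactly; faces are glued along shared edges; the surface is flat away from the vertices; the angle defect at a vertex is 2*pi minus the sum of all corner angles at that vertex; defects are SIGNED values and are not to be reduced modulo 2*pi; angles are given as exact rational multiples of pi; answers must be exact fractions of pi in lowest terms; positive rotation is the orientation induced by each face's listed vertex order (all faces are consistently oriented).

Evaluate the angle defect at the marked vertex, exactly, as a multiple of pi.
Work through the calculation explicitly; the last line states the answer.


Sum of corner angles at P6: (31/12)*pi
defect = 2*pi - (31/12)*pi

Answer: defect(P6) = (-7/12)*pi


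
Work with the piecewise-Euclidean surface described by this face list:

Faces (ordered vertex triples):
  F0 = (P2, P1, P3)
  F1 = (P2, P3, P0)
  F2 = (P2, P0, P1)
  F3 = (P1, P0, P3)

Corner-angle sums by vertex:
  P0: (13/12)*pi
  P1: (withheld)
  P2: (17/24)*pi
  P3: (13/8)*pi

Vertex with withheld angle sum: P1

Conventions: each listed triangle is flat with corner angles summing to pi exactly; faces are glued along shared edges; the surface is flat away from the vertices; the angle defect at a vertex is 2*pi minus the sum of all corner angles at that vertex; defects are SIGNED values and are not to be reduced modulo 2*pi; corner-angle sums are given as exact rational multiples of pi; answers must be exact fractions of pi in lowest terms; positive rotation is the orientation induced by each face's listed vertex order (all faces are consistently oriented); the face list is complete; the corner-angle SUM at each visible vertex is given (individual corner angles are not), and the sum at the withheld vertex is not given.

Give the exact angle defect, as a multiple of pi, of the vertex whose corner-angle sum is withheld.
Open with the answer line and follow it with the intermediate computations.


Answer: defect(P1) = (17/12)*pi

V = 4, E = 6, F = 4; chi = V - E + F = 2
Gauss-Bonnet: total defect = 2*pi*chi = 4*pi; visible defects sum to (31/12)*pi


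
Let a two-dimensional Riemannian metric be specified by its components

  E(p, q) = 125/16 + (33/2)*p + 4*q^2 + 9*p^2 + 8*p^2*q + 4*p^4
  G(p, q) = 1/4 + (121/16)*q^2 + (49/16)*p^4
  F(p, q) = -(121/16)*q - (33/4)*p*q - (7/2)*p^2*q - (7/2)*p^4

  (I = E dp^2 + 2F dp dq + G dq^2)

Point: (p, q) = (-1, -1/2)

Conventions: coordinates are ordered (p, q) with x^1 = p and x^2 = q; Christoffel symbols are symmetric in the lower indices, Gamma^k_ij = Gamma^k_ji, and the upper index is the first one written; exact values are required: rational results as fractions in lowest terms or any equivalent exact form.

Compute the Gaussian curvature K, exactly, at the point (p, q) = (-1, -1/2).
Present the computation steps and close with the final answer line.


E = 21/16, F = -67/32, G = 333/64, EG - F^2 = 313/128 at the point
E_p = -19/2, E_q = 4, F_p = 117/8, F_q = -45/16, G_p = -49/4, G_q = -121/16
E_qq = 8, F_pq = -5/4, G_pp = 147/4
The intrinsic route: Brioschi's K = (det M1 - det M2)/(EG - F^2)^2.
M1 = [[-E_qq/2 + F_pq - G_pp/2, E_p/2, F_p - E_q/2], [F_q - G_p/2, E, F], [G_q/2, F, G]] = [[-189/8, -19/4, 101/8], [53/16, 21/16, -67/32], [-121/32, -67/32, 333/64]]; det M1 = -39335/1024
M2 = [[0, E_q/2, G_p/2], [E_q/2, E, F], [G_p/2, F, G]] = [[0, 2, -49/8], [2, 21/16, -67/32], [-49/8, -67/32, 333/64]]; det M2 = -19205/1024
det M1 - det M2 = -10065/512; K = -10065/512 / (313/128)^2 = -322080/97969

Answer: K = -322080/97969


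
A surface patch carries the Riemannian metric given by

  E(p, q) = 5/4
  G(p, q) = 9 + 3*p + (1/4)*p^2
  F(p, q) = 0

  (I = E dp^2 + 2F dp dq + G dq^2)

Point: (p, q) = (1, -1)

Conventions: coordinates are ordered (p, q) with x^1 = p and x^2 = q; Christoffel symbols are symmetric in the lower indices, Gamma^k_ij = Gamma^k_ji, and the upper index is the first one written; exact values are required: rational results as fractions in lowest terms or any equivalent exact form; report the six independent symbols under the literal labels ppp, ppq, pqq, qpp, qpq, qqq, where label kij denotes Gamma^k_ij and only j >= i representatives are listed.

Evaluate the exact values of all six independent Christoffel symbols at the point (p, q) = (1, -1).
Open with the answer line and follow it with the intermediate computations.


Answer: Gamma_ppp = 0, Gamma_ppq = 0, Gamma_pqq = -7/5, Gamma_qpp = 0, Gamma_qpq = 1/7, Gamma_qqq = 0

E = 5/4, F = 0, G = 49/4 at the point
E_p = 0, E_q = 0, F_p = 0, F_q = 0, G_p = 7/2, G_q = 0
EG - F^2 = 245/16;  g^inv = (16/245) * [[49/4, 0], [0, 5/4]]
first-kind symbols [ij,l] = (1/2)(d_i g_jl + d_j g_il - d_l g_ij): [pp,p] = E_p/2 = 0, [pp,q] = F_p - E_q/2 = 0, [pq,p] = E_q/2 = 0, [pq,q] = G_p/2 = 7/4, [qq,p] = F_q - G_p/2 = -7/4, [qq,q] = G_q/2 = 0
Gamma^p_ij = (G*[ij,p] - F*[ij,q])/(EG - F^2), Gamma^q_ij = (E*[ij,q] - F*[ij,p])/(EG - F^2)


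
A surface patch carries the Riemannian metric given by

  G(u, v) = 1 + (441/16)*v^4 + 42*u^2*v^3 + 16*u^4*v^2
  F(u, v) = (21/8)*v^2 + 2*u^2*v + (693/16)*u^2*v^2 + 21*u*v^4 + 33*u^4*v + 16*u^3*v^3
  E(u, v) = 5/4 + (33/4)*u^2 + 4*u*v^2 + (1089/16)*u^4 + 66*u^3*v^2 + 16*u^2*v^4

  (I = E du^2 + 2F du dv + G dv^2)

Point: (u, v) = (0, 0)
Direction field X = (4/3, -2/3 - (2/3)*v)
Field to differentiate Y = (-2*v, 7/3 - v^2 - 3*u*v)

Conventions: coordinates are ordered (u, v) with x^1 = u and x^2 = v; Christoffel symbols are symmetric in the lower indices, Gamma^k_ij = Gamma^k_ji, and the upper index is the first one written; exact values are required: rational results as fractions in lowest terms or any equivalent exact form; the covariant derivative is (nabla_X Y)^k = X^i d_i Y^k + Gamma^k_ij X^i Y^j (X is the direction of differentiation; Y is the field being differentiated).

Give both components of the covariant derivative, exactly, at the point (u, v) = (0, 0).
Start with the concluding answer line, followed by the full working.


Answer: (nabla_X Y)^u = 4/3, (nabla_X Y)^v = 0

E = 5/4, F = 0, G = 1 at the point
E_u = 0, E_v = 0, F_u = 0, F_v = 0, G_u = 0, G_v = 0
EG - F^2 = 5/4;  g^inv = (4/5) * [[1, 0], [0, 5/4]]
first-kind symbols [ij,l] = (1/2)(d_i g_jl + d_j g_il - d_l g_ij): [uu,u] = E_u/2 = 0, [uu,v] = F_u - E_v/2 = 0, [uv,u] = E_v/2 = 0, [uv,v] = G_u/2 = 0, [vv,u] = F_v - G_u/2 = 0, [vv,v] = G_v/2 = 0
Gamma^u_ij = (G*[ij,u] - F*[ij,v])/(EG - F^2), Gamma^v_ij = (E*[ij,v] - F*[ij,u])/(EG - F^2)
Gamma_uuu = 0, Gamma_uuv = 0, Gamma_uvv = 0, Gamma_vuu = 0, Gamma_vuv = 0, Gamma_vvv = 0
X = (4/3, -2/3), Y = (0, 7/3) at the point


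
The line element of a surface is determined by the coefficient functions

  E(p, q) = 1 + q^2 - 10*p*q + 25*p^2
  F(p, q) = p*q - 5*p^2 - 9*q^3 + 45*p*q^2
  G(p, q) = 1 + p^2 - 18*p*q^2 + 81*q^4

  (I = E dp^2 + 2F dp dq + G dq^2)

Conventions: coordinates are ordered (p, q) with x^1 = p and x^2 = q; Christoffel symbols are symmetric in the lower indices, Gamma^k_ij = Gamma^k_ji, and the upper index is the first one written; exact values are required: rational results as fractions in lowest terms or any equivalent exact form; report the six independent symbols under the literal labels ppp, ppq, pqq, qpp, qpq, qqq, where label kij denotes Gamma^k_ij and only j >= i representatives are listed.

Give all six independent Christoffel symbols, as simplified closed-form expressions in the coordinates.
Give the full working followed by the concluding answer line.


E = 1 + q^2 - 10*p*q + 25*p^2; F = p*q - 5*p^2 - 9*q^3 + 45*p*q^2; G = 1 + p^2 - 18*p*q^2 + 81*q^4
Gamma^k_ij = (1/2) g^{kl} (d_i g_jl + d_j g_il - d_l g_ij), with g^inv = (1/(EG-F^2)) [[G, -F], [-F, E]]
first partials: E_p = -10*q + 50*p, E_q = 2*q - 10*p, F_p = q - 10*p + 45*q^2, F_q = p - 27*q^2 + 90*p*q, G_p = 2*p - 18*q^2, G_q = -36*p*q + 324*q^3
D = EG - F^2 = 1 + q^2 - 10*p*q + 26*p^2 - 18*p*q^2 + 81*q^4
expanded: Gamma^p_pp = (G E_p - 2F F_p + F E_q)/(2D), Gamma^p_pq = (G E_q - F G_p)/(2D), Gamma^p_qq = (2G F_q - G G_p - F G_q)/(2D), Gamma^q_pp = (2E F_p - E E_q - F E_p)/(2D), Gamma^q_pq = (E G_p - F E_q)/(2D), Gamma^q_qq = (E G_q - 2F F_q + F G_p)/(2D); substitute and cancel common factors

Answer: Gamma_ppp = (25*p - 5*q)/(26*p^2 - 18*p*q^2 - 10*p*q + 81*q^4 + q^2 + 1), Gamma_ppq = (-5*p + q)/(26*p^2 - 18*p*q^2 - 10*p*q + 81*q^4 + q^2 + 1), Gamma_pqq = (90*p*q - 18*q^2)/(26*p^2 - 18*p*q^2 - 10*p*q + 81*q^4 + q^2 + 1), Gamma_qpp = (-5*p + 45*q^2)/(26*p^2 - 18*p*q^2 - 10*p*q + 81*q^4 + q^2 + 1), Gamma_qpq = (p - 9*q^2)/(26*p^2 - 18*p*q^2 - 10*p*q + 81*q^4 + q^2 + 1), Gamma_qqq = (-18*p*q + 162*q^3)/(26*p^2 - 18*p*q^2 - 10*p*q + 81*q^4 + q^2 + 1)


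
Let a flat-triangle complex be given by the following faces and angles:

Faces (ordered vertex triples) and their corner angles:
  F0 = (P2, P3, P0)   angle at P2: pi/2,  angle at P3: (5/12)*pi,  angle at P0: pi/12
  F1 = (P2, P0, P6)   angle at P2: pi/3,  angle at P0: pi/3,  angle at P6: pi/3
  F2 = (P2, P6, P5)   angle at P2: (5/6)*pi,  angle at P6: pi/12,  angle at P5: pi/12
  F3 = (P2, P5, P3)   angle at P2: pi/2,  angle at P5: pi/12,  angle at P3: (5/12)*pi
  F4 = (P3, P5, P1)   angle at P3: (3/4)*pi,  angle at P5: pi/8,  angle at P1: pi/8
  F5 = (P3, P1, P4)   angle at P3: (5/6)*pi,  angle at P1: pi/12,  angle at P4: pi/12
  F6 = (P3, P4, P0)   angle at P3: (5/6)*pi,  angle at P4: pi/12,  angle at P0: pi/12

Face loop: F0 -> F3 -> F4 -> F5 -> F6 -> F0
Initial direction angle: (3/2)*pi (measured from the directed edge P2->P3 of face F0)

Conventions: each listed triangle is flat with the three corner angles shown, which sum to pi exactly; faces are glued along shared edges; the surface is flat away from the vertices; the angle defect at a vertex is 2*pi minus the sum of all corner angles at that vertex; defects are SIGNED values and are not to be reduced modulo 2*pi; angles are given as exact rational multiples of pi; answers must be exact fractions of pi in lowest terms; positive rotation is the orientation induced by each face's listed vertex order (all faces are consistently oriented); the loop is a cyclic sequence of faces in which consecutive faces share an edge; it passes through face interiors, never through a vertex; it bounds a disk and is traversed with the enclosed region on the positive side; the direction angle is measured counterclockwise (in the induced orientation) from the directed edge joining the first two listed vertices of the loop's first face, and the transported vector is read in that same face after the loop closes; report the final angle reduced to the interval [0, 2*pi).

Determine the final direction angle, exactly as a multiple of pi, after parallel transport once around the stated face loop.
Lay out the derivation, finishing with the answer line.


enclosed vertex P3: corner angles sum to (13/4)*pi, defect = 2*pi - (13/4)*pi = (-5/4)*pi
final direction = starting direction + enclosed defect total, reduced mod 2*pi (induced orientation)
final angle = (3/2)*pi - (5/4)*pi = pi/4 (mod 2*pi)

Answer: final direction angle = pi/4


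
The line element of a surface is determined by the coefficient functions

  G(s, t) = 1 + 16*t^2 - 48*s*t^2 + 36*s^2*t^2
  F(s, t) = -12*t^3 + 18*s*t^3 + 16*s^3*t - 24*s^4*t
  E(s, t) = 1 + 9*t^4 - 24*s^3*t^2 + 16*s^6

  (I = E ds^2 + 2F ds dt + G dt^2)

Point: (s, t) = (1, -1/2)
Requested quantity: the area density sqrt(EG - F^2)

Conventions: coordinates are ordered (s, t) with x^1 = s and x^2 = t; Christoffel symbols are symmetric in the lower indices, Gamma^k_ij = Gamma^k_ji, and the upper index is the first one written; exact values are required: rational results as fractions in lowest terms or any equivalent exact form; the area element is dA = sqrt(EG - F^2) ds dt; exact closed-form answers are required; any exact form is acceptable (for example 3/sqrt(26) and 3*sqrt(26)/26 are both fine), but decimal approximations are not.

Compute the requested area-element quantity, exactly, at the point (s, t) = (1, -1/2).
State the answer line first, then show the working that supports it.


Answer: sqrt(EG - F^2) = sqrt(201)/4

E = 185/16, F = 13/4, G = 2; EG - F^2 = 201/16


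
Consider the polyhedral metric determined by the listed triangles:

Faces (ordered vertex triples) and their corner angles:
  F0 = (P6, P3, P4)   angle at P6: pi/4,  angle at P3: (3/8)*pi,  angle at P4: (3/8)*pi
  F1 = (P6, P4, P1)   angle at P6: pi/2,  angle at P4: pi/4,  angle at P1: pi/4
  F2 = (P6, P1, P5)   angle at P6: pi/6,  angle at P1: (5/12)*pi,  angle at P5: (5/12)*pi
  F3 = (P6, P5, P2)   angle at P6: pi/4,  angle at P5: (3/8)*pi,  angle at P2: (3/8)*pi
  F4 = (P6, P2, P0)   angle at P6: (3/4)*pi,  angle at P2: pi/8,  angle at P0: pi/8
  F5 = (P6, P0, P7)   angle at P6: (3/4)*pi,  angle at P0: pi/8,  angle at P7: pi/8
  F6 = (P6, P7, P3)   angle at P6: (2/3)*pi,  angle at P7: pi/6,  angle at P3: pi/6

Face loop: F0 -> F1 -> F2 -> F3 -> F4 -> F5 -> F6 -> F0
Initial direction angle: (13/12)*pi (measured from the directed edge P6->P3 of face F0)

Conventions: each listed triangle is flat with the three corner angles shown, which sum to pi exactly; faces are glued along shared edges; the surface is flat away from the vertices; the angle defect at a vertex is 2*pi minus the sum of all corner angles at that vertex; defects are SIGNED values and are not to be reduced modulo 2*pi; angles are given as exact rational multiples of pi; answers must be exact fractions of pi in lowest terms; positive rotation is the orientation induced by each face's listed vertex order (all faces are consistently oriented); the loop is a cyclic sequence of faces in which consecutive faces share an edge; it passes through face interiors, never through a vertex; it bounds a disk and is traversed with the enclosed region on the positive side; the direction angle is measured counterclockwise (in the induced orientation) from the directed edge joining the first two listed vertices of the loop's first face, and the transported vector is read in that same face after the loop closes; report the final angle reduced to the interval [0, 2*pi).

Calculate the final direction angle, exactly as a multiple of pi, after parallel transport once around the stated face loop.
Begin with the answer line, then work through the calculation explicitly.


Answer: final direction angle = (7/4)*pi

enclosed vertex P6: corner angles sum to (10/3)*pi, defect = 2*pi - (10/3)*pi = (-4/3)*pi
summing the enclosed defects onto the initial angle, mod 2*pi in the induced orientation:
final angle = (13/12)*pi - (4/3)*pi = (7/4)*pi (mod 2*pi)


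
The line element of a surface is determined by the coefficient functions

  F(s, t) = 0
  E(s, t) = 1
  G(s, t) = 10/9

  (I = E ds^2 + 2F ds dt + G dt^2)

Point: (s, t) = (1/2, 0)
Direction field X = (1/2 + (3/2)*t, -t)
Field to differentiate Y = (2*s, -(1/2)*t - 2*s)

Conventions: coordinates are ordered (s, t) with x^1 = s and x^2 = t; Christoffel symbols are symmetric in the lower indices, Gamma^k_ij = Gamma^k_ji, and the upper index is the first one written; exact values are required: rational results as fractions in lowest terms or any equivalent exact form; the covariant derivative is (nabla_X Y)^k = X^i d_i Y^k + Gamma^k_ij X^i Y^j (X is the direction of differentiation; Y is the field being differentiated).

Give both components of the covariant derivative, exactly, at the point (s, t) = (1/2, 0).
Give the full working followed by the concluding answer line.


E = 1, F = 0, G = 10/9 at the point
E_s = 0, E_t = 0, F_s = 0, F_t = 0, G_s = 0, G_t = 0
EG - F^2 = 10/9;  g^inv = (9/10) * [[10/9, 0], [0, 1]]
first-kind symbols [ij,l] = (1/2)(d_i g_jl + d_j g_il - d_l g_ij): [ss,s] = E_s/2 = 0, [ss,t] = F_s - E_t/2 = 0, [st,s] = E_t/2 = 0, [st,t] = G_s/2 = 0, [tt,s] = F_t - G_s/2 = 0, [tt,t] = G_t/2 = 0
Gamma^s_ij = (G*[ij,s] - F*[ij,t])/(EG - F^2), Gamma^t_ij = (E*[ij,t] - F*[ij,s])/(EG - F^2)
Gamma_sss = 0, Gamma_sst = 0, Gamma_stt = 0, Gamma_tss = 0, Gamma_tst = 0, Gamma_ttt = 0
X = (1/2, 0), Y = (1, -1) at the point

Answer: (nabla_X Y)^s = 1, (nabla_X Y)^t = -1


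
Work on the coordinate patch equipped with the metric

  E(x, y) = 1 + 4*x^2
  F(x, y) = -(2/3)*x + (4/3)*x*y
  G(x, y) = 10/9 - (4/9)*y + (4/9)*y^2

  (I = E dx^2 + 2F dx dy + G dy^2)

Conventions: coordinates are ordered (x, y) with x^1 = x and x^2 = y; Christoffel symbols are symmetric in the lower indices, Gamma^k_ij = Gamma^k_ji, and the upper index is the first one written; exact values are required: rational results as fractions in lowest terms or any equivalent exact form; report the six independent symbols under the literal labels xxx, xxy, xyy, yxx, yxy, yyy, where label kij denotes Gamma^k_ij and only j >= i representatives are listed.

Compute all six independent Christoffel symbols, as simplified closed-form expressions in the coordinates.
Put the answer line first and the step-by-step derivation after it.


Answer: Gamma_xxx = 18*x/(18*x^2 + 2*y^2 - 2*y + 5), Gamma_xxy = 0, Gamma_xyy = 6*x/(18*x^2 + 2*y^2 - 2*y + 5), Gamma_yxx = (6*y - 3)/(18*x^2 + 2*y^2 - 2*y + 5), Gamma_yxy = 0, Gamma_yyy = (2*y - 1)/(18*x^2 + 2*y^2 - 2*y + 5)

E = 1 + 4*x^2; F = -(2/3)*x + (4/3)*x*y; G = 10/9 - (4/9)*y + (4/9)*y^2
Gamma^k_ij = (1/2) g^{kl} (d_i g_jl + d_j g_il - d_l g_ij), with g^inv = (1/(EG-F^2)) [[G, -F], [-F, E]]
first partials: E_x = 8*x, E_y = 0, F_x = -2/3 + (4/3)*y, F_y = (4/3)*x, G_x = 0, G_y = -4/9 + (8/9)*y
D = EG - F^2 = 10/9 - (4/9)*y + (4/9)*y^2 + 4*x^2
expanded: Gamma^x_xx = (G E_x - 2F F_x + F E_y)/(2D), Gamma^x_xy = (G E_y - F G_x)/(2D), Gamma^x_yy = (2G F_y - G G_x - F G_y)/(2D), Gamma^y_xx = (2E F_x - E E_y - F E_x)/(2D), Gamma^y_xy = (E G_x - F E_y)/(2D), Gamma^y_yy = (E G_y - 2F F_y + F G_x)/(2D); substitute and cancel common factors


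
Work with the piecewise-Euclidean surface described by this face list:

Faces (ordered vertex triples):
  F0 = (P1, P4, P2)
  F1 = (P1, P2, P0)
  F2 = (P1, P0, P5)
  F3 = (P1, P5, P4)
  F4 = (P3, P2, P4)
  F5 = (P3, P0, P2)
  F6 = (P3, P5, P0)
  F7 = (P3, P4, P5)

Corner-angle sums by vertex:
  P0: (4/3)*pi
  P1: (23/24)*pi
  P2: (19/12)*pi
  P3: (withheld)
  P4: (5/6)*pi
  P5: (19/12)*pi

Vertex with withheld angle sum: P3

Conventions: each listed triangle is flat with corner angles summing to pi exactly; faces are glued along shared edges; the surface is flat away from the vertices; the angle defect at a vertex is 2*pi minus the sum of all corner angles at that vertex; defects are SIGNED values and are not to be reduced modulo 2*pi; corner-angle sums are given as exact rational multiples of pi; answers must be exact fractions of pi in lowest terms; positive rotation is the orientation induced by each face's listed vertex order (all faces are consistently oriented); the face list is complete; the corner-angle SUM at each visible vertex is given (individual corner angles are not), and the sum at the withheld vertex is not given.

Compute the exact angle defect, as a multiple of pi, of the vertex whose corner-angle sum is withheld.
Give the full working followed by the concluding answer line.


V = 6, E = 12, F = 8; chi = V - E + F = 2
Gauss-Bonnet: total defect = 2*pi*chi = 4*pi; visible defects sum to (89/24)*pi

Answer: defect(P3) = (7/24)*pi
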